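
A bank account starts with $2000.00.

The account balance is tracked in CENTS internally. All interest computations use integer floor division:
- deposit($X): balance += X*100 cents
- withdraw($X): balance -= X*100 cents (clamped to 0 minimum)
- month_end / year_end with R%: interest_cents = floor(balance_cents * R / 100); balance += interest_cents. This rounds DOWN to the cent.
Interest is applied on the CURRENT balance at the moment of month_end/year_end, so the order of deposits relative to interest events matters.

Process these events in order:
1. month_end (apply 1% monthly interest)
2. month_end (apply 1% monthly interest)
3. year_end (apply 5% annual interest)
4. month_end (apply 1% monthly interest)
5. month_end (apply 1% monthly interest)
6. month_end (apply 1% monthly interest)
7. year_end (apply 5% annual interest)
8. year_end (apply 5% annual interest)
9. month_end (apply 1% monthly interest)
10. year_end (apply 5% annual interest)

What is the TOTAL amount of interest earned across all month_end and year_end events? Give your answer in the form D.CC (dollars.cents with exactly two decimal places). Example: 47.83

After 1 (month_end (apply 1% monthly interest)): balance=$2020.00 total_interest=$20.00
After 2 (month_end (apply 1% monthly interest)): balance=$2040.20 total_interest=$40.20
After 3 (year_end (apply 5% annual interest)): balance=$2142.21 total_interest=$142.21
After 4 (month_end (apply 1% monthly interest)): balance=$2163.63 total_interest=$163.63
After 5 (month_end (apply 1% monthly interest)): balance=$2185.26 total_interest=$185.26
After 6 (month_end (apply 1% monthly interest)): balance=$2207.11 total_interest=$207.11
After 7 (year_end (apply 5% annual interest)): balance=$2317.46 total_interest=$317.46
After 8 (year_end (apply 5% annual interest)): balance=$2433.33 total_interest=$433.33
After 9 (month_end (apply 1% monthly interest)): balance=$2457.66 total_interest=$457.66
After 10 (year_end (apply 5% annual interest)): balance=$2580.54 total_interest=$580.54

Answer: 580.54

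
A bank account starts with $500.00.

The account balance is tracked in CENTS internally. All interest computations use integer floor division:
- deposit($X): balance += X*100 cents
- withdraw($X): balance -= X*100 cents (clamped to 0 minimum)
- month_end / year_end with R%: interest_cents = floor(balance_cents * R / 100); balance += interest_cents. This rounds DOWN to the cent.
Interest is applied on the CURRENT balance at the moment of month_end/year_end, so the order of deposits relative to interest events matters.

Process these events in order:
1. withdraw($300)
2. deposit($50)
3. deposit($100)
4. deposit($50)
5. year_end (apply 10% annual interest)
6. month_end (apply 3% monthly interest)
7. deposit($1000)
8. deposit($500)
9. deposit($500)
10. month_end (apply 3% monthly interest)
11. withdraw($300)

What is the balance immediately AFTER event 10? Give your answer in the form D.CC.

Answer: 2526.79

Derivation:
After 1 (withdraw($300)): balance=$200.00 total_interest=$0.00
After 2 (deposit($50)): balance=$250.00 total_interest=$0.00
After 3 (deposit($100)): balance=$350.00 total_interest=$0.00
After 4 (deposit($50)): balance=$400.00 total_interest=$0.00
After 5 (year_end (apply 10% annual interest)): balance=$440.00 total_interest=$40.00
After 6 (month_end (apply 3% monthly interest)): balance=$453.20 total_interest=$53.20
After 7 (deposit($1000)): balance=$1453.20 total_interest=$53.20
After 8 (deposit($500)): balance=$1953.20 total_interest=$53.20
After 9 (deposit($500)): balance=$2453.20 total_interest=$53.20
After 10 (month_end (apply 3% monthly interest)): balance=$2526.79 total_interest=$126.79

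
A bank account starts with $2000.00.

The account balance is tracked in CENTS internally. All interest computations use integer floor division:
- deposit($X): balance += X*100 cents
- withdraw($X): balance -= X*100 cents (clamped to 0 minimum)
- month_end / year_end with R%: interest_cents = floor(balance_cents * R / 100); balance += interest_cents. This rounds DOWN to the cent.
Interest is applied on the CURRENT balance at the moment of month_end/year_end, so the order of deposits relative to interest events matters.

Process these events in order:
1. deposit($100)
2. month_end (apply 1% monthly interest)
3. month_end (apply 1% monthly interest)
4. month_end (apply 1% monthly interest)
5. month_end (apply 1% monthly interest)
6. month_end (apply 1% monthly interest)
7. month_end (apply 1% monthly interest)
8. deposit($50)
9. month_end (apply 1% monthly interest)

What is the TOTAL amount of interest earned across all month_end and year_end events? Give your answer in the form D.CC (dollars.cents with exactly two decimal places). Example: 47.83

Answer: 151.97

Derivation:
After 1 (deposit($100)): balance=$2100.00 total_interest=$0.00
After 2 (month_end (apply 1% monthly interest)): balance=$2121.00 total_interest=$21.00
After 3 (month_end (apply 1% monthly interest)): balance=$2142.21 total_interest=$42.21
After 4 (month_end (apply 1% monthly interest)): balance=$2163.63 total_interest=$63.63
After 5 (month_end (apply 1% monthly interest)): balance=$2185.26 total_interest=$85.26
After 6 (month_end (apply 1% monthly interest)): balance=$2207.11 total_interest=$107.11
After 7 (month_end (apply 1% monthly interest)): balance=$2229.18 total_interest=$129.18
After 8 (deposit($50)): balance=$2279.18 total_interest=$129.18
After 9 (month_end (apply 1% monthly interest)): balance=$2301.97 total_interest=$151.97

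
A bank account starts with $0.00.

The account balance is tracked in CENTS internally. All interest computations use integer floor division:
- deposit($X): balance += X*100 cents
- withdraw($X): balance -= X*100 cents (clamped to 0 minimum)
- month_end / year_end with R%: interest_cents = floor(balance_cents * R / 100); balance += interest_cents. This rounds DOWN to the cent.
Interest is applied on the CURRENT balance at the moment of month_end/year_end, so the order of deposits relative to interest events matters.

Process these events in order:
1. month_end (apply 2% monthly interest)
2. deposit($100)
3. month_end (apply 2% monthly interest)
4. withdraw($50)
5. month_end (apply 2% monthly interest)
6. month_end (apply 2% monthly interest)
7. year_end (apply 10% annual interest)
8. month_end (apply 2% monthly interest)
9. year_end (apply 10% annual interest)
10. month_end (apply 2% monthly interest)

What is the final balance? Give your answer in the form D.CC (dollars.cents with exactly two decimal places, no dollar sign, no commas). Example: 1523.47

Answer: 68.10

Derivation:
After 1 (month_end (apply 2% monthly interest)): balance=$0.00 total_interest=$0.00
After 2 (deposit($100)): balance=$100.00 total_interest=$0.00
After 3 (month_end (apply 2% monthly interest)): balance=$102.00 total_interest=$2.00
After 4 (withdraw($50)): balance=$52.00 total_interest=$2.00
After 5 (month_end (apply 2% monthly interest)): balance=$53.04 total_interest=$3.04
After 6 (month_end (apply 2% monthly interest)): balance=$54.10 total_interest=$4.10
After 7 (year_end (apply 10% annual interest)): balance=$59.51 total_interest=$9.51
After 8 (month_end (apply 2% monthly interest)): balance=$60.70 total_interest=$10.70
After 9 (year_end (apply 10% annual interest)): balance=$66.77 total_interest=$16.77
After 10 (month_end (apply 2% monthly interest)): balance=$68.10 total_interest=$18.10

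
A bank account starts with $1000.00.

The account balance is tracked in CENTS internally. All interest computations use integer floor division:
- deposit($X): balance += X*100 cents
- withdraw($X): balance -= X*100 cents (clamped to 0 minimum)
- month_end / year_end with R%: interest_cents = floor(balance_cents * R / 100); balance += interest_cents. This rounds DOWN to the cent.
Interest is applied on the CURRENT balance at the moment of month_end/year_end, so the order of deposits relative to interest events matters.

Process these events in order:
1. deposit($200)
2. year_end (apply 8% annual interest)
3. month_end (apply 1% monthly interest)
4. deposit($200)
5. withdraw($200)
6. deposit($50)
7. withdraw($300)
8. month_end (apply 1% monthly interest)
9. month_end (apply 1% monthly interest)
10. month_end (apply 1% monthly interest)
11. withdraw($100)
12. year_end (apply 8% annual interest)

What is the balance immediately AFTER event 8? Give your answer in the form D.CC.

After 1 (deposit($200)): balance=$1200.00 total_interest=$0.00
After 2 (year_end (apply 8% annual interest)): balance=$1296.00 total_interest=$96.00
After 3 (month_end (apply 1% monthly interest)): balance=$1308.96 total_interest=$108.96
After 4 (deposit($200)): balance=$1508.96 total_interest=$108.96
After 5 (withdraw($200)): balance=$1308.96 total_interest=$108.96
After 6 (deposit($50)): balance=$1358.96 total_interest=$108.96
After 7 (withdraw($300)): balance=$1058.96 total_interest=$108.96
After 8 (month_end (apply 1% monthly interest)): balance=$1069.54 total_interest=$119.54

Answer: 1069.54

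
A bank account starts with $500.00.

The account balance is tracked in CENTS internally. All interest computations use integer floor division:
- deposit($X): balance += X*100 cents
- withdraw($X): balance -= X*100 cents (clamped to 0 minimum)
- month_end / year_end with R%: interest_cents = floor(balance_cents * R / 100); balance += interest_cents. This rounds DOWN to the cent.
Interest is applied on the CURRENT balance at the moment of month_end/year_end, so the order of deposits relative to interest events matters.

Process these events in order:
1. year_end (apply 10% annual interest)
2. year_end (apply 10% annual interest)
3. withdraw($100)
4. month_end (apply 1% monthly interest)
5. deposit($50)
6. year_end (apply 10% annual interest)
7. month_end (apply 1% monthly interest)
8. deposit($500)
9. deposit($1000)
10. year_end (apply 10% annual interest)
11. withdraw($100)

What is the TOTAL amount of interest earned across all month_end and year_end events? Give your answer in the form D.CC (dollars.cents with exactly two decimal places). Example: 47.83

Answer: 384.43

Derivation:
After 1 (year_end (apply 10% annual interest)): balance=$550.00 total_interest=$50.00
After 2 (year_end (apply 10% annual interest)): balance=$605.00 total_interest=$105.00
After 3 (withdraw($100)): balance=$505.00 total_interest=$105.00
After 4 (month_end (apply 1% monthly interest)): balance=$510.05 total_interest=$110.05
After 5 (deposit($50)): balance=$560.05 total_interest=$110.05
After 6 (year_end (apply 10% annual interest)): balance=$616.05 total_interest=$166.05
After 7 (month_end (apply 1% monthly interest)): balance=$622.21 total_interest=$172.21
After 8 (deposit($500)): balance=$1122.21 total_interest=$172.21
After 9 (deposit($1000)): balance=$2122.21 total_interest=$172.21
After 10 (year_end (apply 10% annual interest)): balance=$2334.43 total_interest=$384.43
After 11 (withdraw($100)): balance=$2234.43 total_interest=$384.43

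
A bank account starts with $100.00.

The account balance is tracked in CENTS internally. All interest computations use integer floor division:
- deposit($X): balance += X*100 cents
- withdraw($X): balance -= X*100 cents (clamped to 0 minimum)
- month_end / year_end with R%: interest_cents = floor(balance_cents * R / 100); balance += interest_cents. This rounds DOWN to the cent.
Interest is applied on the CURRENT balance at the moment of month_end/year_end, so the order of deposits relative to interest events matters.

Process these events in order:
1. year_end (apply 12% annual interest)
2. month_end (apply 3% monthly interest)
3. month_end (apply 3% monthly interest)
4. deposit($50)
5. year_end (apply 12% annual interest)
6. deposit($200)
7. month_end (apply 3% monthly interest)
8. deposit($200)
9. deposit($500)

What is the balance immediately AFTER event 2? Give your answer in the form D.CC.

After 1 (year_end (apply 12% annual interest)): balance=$112.00 total_interest=$12.00
After 2 (month_end (apply 3% monthly interest)): balance=$115.36 total_interest=$15.36

Answer: 115.36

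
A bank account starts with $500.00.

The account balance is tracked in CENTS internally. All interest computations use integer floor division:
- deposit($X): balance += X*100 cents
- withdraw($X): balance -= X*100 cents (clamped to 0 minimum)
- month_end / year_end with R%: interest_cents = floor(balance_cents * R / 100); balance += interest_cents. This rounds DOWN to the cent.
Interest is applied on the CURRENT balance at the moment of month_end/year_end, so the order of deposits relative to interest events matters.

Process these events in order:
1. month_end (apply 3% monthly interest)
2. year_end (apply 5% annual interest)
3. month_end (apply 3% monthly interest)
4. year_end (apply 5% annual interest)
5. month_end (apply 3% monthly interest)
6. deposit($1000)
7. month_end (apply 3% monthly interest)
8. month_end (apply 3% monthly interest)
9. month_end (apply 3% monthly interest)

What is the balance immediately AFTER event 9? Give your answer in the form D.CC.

Answer: 1750.92

Derivation:
After 1 (month_end (apply 3% monthly interest)): balance=$515.00 total_interest=$15.00
After 2 (year_end (apply 5% annual interest)): balance=$540.75 total_interest=$40.75
After 3 (month_end (apply 3% monthly interest)): balance=$556.97 total_interest=$56.97
After 4 (year_end (apply 5% annual interest)): balance=$584.81 total_interest=$84.81
After 5 (month_end (apply 3% monthly interest)): balance=$602.35 total_interest=$102.35
After 6 (deposit($1000)): balance=$1602.35 total_interest=$102.35
After 7 (month_end (apply 3% monthly interest)): balance=$1650.42 total_interest=$150.42
After 8 (month_end (apply 3% monthly interest)): balance=$1699.93 total_interest=$199.93
After 9 (month_end (apply 3% monthly interest)): balance=$1750.92 total_interest=$250.92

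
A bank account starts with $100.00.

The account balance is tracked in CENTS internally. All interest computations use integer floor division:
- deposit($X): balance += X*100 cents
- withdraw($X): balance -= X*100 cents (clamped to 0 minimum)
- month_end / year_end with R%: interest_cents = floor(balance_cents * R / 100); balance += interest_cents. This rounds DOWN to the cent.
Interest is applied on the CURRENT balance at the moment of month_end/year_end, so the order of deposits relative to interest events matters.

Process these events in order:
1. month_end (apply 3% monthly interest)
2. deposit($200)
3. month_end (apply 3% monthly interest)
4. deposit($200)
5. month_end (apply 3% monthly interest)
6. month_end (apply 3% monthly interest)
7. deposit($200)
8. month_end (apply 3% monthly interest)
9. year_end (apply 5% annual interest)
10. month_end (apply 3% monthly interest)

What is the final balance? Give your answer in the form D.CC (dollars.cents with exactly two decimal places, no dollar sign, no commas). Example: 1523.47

Answer: 827.94

Derivation:
After 1 (month_end (apply 3% monthly interest)): balance=$103.00 total_interest=$3.00
After 2 (deposit($200)): balance=$303.00 total_interest=$3.00
After 3 (month_end (apply 3% monthly interest)): balance=$312.09 total_interest=$12.09
After 4 (deposit($200)): balance=$512.09 total_interest=$12.09
After 5 (month_end (apply 3% monthly interest)): balance=$527.45 total_interest=$27.45
After 6 (month_end (apply 3% monthly interest)): balance=$543.27 total_interest=$43.27
After 7 (deposit($200)): balance=$743.27 total_interest=$43.27
After 8 (month_end (apply 3% monthly interest)): balance=$765.56 total_interest=$65.56
After 9 (year_end (apply 5% annual interest)): balance=$803.83 total_interest=$103.83
After 10 (month_end (apply 3% monthly interest)): balance=$827.94 total_interest=$127.94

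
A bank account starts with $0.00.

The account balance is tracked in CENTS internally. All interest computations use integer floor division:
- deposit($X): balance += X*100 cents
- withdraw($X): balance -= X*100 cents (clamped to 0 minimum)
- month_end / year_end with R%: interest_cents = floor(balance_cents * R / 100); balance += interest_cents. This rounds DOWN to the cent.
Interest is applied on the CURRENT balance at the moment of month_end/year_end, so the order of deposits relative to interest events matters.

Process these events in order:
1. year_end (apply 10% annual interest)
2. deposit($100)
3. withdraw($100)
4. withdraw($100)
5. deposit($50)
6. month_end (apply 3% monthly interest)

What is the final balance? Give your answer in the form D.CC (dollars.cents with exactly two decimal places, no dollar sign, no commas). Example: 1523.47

Answer: 51.50

Derivation:
After 1 (year_end (apply 10% annual interest)): balance=$0.00 total_interest=$0.00
After 2 (deposit($100)): balance=$100.00 total_interest=$0.00
After 3 (withdraw($100)): balance=$0.00 total_interest=$0.00
After 4 (withdraw($100)): balance=$0.00 total_interest=$0.00
After 5 (deposit($50)): balance=$50.00 total_interest=$0.00
After 6 (month_end (apply 3% monthly interest)): balance=$51.50 total_interest=$1.50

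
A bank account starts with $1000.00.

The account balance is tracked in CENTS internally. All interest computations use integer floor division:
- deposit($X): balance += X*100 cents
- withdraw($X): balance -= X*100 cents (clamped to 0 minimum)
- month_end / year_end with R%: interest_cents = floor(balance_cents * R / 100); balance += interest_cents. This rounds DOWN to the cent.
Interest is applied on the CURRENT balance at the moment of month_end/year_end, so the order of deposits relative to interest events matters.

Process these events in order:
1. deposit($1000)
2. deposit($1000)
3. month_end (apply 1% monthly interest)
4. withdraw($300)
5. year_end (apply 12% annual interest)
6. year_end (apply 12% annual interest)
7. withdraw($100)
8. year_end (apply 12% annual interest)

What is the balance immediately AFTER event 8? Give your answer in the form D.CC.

Answer: 3723.45

Derivation:
After 1 (deposit($1000)): balance=$2000.00 total_interest=$0.00
After 2 (deposit($1000)): balance=$3000.00 total_interest=$0.00
After 3 (month_end (apply 1% monthly interest)): balance=$3030.00 total_interest=$30.00
After 4 (withdraw($300)): balance=$2730.00 total_interest=$30.00
After 5 (year_end (apply 12% annual interest)): balance=$3057.60 total_interest=$357.60
After 6 (year_end (apply 12% annual interest)): balance=$3424.51 total_interest=$724.51
After 7 (withdraw($100)): balance=$3324.51 total_interest=$724.51
After 8 (year_end (apply 12% annual interest)): balance=$3723.45 total_interest=$1123.45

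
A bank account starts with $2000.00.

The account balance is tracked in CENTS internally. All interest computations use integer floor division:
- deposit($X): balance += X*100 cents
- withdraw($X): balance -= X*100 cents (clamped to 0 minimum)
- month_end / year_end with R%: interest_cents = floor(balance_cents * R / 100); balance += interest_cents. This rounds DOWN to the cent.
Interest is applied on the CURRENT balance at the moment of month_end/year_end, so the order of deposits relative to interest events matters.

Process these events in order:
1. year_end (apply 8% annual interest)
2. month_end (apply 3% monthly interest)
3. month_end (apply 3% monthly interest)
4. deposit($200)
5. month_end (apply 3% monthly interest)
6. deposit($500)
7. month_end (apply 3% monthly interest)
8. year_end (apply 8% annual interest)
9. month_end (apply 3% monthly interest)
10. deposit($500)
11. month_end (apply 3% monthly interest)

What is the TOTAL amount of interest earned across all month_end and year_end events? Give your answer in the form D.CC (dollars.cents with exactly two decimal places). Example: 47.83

Answer: 933.63

Derivation:
After 1 (year_end (apply 8% annual interest)): balance=$2160.00 total_interest=$160.00
After 2 (month_end (apply 3% monthly interest)): balance=$2224.80 total_interest=$224.80
After 3 (month_end (apply 3% monthly interest)): balance=$2291.54 total_interest=$291.54
After 4 (deposit($200)): balance=$2491.54 total_interest=$291.54
After 5 (month_end (apply 3% monthly interest)): balance=$2566.28 total_interest=$366.28
After 6 (deposit($500)): balance=$3066.28 total_interest=$366.28
After 7 (month_end (apply 3% monthly interest)): balance=$3158.26 total_interest=$458.26
After 8 (year_end (apply 8% annual interest)): balance=$3410.92 total_interest=$710.92
After 9 (month_end (apply 3% monthly interest)): balance=$3513.24 total_interest=$813.24
After 10 (deposit($500)): balance=$4013.24 total_interest=$813.24
After 11 (month_end (apply 3% monthly interest)): balance=$4133.63 total_interest=$933.63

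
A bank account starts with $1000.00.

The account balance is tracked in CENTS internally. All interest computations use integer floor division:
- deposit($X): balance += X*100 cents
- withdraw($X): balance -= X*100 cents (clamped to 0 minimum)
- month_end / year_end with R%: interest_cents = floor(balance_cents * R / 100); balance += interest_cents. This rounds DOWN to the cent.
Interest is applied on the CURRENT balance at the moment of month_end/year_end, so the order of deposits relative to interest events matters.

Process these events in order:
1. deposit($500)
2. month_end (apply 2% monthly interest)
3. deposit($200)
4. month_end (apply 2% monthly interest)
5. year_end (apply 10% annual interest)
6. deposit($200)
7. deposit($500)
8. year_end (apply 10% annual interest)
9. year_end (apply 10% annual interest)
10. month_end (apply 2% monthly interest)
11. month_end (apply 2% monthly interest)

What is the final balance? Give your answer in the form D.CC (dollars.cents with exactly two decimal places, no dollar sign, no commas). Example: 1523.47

Answer: 3324.77

Derivation:
After 1 (deposit($500)): balance=$1500.00 total_interest=$0.00
After 2 (month_end (apply 2% monthly interest)): balance=$1530.00 total_interest=$30.00
After 3 (deposit($200)): balance=$1730.00 total_interest=$30.00
After 4 (month_end (apply 2% monthly interest)): balance=$1764.60 total_interest=$64.60
After 5 (year_end (apply 10% annual interest)): balance=$1941.06 total_interest=$241.06
After 6 (deposit($200)): balance=$2141.06 total_interest=$241.06
After 7 (deposit($500)): balance=$2641.06 total_interest=$241.06
After 8 (year_end (apply 10% annual interest)): balance=$2905.16 total_interest=$505.16
After 9 (year_end (apply 10% annual interest)): balance=$3195.67 total_interest=$795.67
After 10 (month_end (apply 2% monthly interest)): balance=$3259.58 total_interest=$859.58
After 11 (month_end (apply 2% monthly interest)): balance=$3324.77 total_interest=$924.77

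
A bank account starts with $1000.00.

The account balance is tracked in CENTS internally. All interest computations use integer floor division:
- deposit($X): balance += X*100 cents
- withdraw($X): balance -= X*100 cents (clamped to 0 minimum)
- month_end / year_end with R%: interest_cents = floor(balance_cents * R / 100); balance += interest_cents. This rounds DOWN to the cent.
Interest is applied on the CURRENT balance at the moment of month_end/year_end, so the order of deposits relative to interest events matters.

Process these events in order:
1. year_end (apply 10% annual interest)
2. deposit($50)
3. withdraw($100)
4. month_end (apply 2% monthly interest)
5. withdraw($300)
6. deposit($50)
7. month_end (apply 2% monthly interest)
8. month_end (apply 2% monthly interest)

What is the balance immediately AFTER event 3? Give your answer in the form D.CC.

After 1 (year_end (apply 10% annual interest)): balance=$1100.00 total_interest=$100.00
After 2 (deposit($50)): balance=$1150.00 total_interest=$100.00
After 3 (withdraw($100)): balance=$1050.00 total_interest=$100.00

Answer: 1050.00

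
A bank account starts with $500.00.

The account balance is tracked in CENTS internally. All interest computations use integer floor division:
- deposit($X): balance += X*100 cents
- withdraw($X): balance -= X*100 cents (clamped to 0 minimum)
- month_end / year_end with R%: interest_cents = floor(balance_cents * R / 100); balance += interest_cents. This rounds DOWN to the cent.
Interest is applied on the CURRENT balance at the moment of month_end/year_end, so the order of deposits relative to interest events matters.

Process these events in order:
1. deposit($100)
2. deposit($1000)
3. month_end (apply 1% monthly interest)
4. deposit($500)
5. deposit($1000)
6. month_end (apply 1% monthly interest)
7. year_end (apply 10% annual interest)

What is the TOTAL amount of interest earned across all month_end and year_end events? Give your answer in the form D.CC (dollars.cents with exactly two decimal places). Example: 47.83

After 1 (deposit($100)): balance=$600.00 total_interest=$0.00
After 2 (deposit($1000)): balance=$1600.00 total_interest=$0.00
After 3 (month_end (apply 1% monthly interest)): balance=$1616.00 total_interest=$16.00
After 4 (deposit($500)): balance=$2116.00 total_interest=$16.00
After 5 (deposit($1000)): balance=$3116.00 total_interest=$16.00
After 6 (month_end (apply 1% monthly interest)): balance=$3147.16 total_interest=$47.16
After 7 (year_end (apply 10% annual interest)): balance=$3461.87 total_interest=$361.87

Answer: 361.87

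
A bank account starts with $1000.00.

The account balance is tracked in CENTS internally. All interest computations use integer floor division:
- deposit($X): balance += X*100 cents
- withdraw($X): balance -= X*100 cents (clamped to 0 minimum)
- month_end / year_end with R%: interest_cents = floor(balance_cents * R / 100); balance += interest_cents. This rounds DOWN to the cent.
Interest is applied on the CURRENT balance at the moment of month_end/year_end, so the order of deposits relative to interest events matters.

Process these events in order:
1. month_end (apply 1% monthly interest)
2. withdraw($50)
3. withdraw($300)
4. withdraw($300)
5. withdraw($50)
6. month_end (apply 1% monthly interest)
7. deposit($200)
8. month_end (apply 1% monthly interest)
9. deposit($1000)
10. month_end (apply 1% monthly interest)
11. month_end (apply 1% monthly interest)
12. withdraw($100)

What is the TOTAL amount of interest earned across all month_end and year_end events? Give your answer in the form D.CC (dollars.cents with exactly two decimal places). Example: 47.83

After 1 (month_end (apply 1% monthly interest)): balance=$1010.00 total_interest=$10.00
After 2 (withdraw($50)): balance=$960.00 total_interest=$10.00
After 3 (withdraw($300)): balance=$660.00 total_interest=$10.00
After 4 (withdraw($300)): balance=$360.00 total_interest=$10.00
After 5 (withdraw($50)): balance=$310.00 total_interest=$10.00
After 6 (month_end (apply 1% monthly interest)): balance=$313.10 total_interest=$13.10
After 7 (deposit($200)): balance=$513.10 total_interest=$13.10
After 8 (month_end (apply 1% monthly interest)): balance=$518.23 total_interest=$18.23
After 9 (deposit($1000)): balance=$1518.23 total_interest=$18.23
After 10 (month_end (apply 1% monthly interest)): balance=$1533.41 total_interest=$33.41
After 11 (month_end (apply 1% monthly interest)): balance=$1548.74 total_interest=$48.74
After 12 (withdraw($100)): balance=$1448.74 total_interest=$48.74

Answer: 48.74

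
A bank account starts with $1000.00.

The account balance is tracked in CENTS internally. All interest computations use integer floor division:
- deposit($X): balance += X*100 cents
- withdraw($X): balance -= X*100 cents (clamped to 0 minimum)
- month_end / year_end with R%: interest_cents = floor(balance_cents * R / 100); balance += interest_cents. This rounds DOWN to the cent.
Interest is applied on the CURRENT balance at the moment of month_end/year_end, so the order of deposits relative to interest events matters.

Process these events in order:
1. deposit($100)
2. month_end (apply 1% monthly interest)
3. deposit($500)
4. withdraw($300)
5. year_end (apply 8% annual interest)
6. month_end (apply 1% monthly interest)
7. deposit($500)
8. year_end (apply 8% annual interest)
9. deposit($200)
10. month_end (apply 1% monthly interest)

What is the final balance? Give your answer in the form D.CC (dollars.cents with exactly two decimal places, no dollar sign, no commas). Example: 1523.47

After 1 (deposit($100)): balance=$1100.00 total_interest=$0.00
After 2 (month_end (apply 1% monthly interest)): balance=$1111.00 total_interest=$11.00
After 3 (deposit($500)): balance=$1611.00 total_interest=$11.00
After 4 (withdraw($300)): balance=$1311.00 total_interest=$11.00
After 5 (year_end (apply 8% annual interest)): balance=$1415.88 total_interest=$115.88
After 6 (month_end (apply 1% monthly interest)): balance=$1430.03 total_interest=$130.03
After 7 (deposit($500)): balance=$1930.03 total_interest=$130.03
After 8 (year_end (apply 8% annual interest)): balance=$2084.43 total_interest=$284.43
After 9 (deposit($200)): balance=$2284.43 total_interest=$284.43
After 10 (month_end (apply 1% monthly interest)): balance=$2307.27 total_interest=$307.27

Answer: 2307.27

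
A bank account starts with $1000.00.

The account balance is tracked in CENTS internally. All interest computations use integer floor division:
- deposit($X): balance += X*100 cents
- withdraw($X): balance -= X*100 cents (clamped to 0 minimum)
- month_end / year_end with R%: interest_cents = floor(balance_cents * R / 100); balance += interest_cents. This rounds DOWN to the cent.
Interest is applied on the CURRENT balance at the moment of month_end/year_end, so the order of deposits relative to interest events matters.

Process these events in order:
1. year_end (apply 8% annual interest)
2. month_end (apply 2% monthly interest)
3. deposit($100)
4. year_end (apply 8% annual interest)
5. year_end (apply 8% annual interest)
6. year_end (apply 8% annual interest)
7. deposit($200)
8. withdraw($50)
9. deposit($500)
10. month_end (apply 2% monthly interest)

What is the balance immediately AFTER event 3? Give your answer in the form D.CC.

Answer: 1201.60

Derivation:
After 1 (year_end (apply 8% annual interest)): balance=$1080.00 total_interest=$80.00
After 2 (month_end (apply 2% monthly interest)): balance=$1101.60 total_interest=$101.60
After 3 (deposit($100)): balance=$1201.60 total_interest=$101.60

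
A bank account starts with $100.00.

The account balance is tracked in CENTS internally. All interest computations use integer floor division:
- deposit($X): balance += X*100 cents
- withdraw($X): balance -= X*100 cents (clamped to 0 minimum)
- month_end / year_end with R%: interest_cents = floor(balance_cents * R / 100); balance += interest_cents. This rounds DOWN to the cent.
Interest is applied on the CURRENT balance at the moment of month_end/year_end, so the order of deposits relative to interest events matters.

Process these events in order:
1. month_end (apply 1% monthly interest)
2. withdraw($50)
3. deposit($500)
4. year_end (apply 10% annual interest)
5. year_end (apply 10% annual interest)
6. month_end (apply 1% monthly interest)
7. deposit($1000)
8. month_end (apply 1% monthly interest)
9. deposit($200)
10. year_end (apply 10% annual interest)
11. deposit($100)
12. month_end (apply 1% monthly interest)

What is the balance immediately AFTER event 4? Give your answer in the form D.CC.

After 1 (month_end (apply 1% monthly interest)): balance=$101.00 total_interest=$1.00
After 2 (withdraw($50)): balance=$51.00 total_interest=$1.00
After 3 (deposit($500)): balance=$551.00 total_interest=$1.00
After 4 (year_end (apply 10% annual interest)): balance=$606.10 total_interest=$56.10

Answer: 606.10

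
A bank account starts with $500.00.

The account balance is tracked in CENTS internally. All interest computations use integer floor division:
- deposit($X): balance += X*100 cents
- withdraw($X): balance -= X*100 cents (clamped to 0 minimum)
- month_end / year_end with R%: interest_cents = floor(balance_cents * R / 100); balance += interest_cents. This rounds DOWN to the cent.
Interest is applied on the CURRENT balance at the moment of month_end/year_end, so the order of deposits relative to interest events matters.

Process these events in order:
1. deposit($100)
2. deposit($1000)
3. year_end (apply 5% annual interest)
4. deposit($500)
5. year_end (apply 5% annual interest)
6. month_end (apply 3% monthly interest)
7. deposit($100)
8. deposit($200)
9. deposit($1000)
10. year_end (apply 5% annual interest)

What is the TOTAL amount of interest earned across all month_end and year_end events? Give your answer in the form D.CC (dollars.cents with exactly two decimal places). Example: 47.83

After 1 (deposit($100)): balance=$600.00 total_interest=$0.00
After 2 (deposit($1000)): balance=$1600.00 total_interest=$0.00
After 3 (year_end (apply 5% annual interest)): balance=$1680.00 total_interest=$80.00
After 4 (deposit($500)): balance=$2180.00 total_interest=$80.00
After 5 (year_end (apply 5% annual interest)): balance=$2289.00 total_interest=$189.00
After 6 (month_end (apply 3% monthly interest)): balance=$2357.67 total_interest=$257.67
After 7 (deposit($100)): balance=$2457.67 total_interest=$257.67
After 8 (deposit($200)): balance=$2657.67 total_interest=$257.67
After 9 (deposit($1000)): balance=$3657.67 total_interest=$257.67
After 10 (year_end (apply 5% annual interest)): balance=$3840.55 total_interest=$440.55

Answer: 440.55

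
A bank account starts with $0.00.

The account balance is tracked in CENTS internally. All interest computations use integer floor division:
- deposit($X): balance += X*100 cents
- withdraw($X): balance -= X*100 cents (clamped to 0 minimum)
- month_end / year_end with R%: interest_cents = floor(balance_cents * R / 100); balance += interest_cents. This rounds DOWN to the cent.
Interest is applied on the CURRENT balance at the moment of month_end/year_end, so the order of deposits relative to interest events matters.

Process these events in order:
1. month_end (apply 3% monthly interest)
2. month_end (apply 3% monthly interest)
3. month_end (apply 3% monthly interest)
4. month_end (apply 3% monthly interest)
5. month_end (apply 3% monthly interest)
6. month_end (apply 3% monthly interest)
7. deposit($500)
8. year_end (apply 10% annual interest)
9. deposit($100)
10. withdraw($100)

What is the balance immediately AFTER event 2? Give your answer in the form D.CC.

Answer: 0.00

Derivation:
After 1 (month_end (apply 3% monthly interest)): balance=$0.00 total_interest=$0.00
After 2 (month_end (apply 3% monthly interest)): balance=$0.00 total_interest=$0.00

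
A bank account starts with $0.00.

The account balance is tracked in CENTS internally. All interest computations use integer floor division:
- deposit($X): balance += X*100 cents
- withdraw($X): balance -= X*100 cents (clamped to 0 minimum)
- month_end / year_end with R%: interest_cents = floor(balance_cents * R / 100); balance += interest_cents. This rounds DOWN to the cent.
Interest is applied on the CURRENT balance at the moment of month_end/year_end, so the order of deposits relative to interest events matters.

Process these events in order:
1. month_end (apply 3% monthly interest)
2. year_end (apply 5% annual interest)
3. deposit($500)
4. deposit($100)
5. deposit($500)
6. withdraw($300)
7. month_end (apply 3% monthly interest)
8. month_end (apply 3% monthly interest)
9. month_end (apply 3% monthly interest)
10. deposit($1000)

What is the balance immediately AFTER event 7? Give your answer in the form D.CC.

Answer: 824.00

Derivation:
After 1 (month_end (apply 3% monthly interest)): balance=$0.00 total_interest=$0.00
After 2 (year_end (apply 5% annual interest)): balance=$0.00 total_interest=$0.00
After 3 (deposit($500)): balance=$500.00 total_interest=$0.00
After 4 (deposit($100)): balance=$600.00 total_interest=$0.00
After 5 (deposit($500)): balance=$1100.00 total_interest=$0.00
After 6 (withdraw($300)): balance=$800.00 total_interest=$0.00
After 7 (month_end (apply 3% monthly interest)): balance=$824.00 total_interest=$24.00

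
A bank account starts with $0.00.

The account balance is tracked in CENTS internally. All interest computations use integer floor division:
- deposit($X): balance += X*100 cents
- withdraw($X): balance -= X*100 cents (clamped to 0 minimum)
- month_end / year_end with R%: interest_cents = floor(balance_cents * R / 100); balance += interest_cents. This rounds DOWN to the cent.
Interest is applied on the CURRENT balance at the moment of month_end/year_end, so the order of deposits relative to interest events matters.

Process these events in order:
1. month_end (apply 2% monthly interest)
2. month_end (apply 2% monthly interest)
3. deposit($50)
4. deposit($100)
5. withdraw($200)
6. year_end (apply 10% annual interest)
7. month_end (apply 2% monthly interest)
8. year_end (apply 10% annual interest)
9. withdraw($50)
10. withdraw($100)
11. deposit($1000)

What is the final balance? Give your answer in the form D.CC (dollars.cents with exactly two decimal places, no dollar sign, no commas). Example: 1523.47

Answer: 1000.00

Derivation:
After 1 (month_end (apply 2% monthly interest)): balance=$0.00 total_interest=$0.00
After 2 (month_end (apply 2% monthly interest)): balance=$0.00 total_interest=$0.00
After 3 (deposit($50)): balance=$50.00 total_interest=$0.00
After 4 (deposit($100)): balance=$150.00 total_interest=$0.00
After 5 (withdraw($200)): balance=$0.00 total_interest=$0.00
After 6 (year_end (apply 10% annual interest)): balance=$0.00 total_interest=$0.00
After 7 (month_end (apply 2% monthly interest)): balance=$0.00 total_interest=$0.00
After 8 (year_end (apply 10% annual interest)): balance=$0.00 total_interest=$0.00
After 9 (withdraw($50)): balance=$0.00 total_interest=$0.00
After 10 (withdraw($100)): balance=$0.00 total_interest=$0.00
After 11 (deposit($1000)): balance=$1000.00 total_interest=$0.00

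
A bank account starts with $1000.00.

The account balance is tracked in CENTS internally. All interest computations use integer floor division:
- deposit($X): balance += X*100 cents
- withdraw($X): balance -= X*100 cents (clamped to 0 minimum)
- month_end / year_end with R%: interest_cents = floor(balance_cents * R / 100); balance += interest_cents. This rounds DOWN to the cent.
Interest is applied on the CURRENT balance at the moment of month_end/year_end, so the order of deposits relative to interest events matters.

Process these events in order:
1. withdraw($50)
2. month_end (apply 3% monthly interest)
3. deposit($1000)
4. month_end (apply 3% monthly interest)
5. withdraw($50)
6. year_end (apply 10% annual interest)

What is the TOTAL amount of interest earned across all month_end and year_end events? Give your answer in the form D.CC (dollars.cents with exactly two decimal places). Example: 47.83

After 1 (withdraw($50)): balance=$950.00 total_interest=$0.00
After 2 (month_end (apply 3% monthly interest)): balance=$978.50 total_interest=$28.50
After 3 (deposit($1000)): balance=$1978.50 total_interest=$28.50
After 4 (month_end (apply 3% monthly interest)): balance=$2037.85 total_interest=$87.85
After 5 (withdraw($50)): balance=$1987.85 total_interest=$87.85
After 6 (year_end (apply 10% annual interest)): balance=$2186.63 total_interest=$286.63

Answer: 286.63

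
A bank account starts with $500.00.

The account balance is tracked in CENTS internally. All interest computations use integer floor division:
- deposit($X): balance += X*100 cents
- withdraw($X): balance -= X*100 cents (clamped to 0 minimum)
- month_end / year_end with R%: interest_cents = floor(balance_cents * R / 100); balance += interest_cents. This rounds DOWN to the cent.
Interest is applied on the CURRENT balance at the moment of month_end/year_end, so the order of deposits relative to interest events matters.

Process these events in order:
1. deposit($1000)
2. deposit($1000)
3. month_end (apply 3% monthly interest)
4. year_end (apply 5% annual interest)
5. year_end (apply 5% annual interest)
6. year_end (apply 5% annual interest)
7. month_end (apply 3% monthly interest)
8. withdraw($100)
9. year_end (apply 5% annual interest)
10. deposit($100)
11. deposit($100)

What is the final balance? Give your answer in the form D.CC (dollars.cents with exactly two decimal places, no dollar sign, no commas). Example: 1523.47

After 1 (deposit($1000)): balance=$1500.00 total_interest=$0.00
After 2 (deposit($1000)): balance=$2500.00 total_interest=$0.00
After 3 (month_end (apply 3% monthly interest)): balance=$2575.00 total_interest=$75.00
After 4 (year_end (apply 5% annual interest)): balance=$2703.75 total_interest=$203.75
After 5 (year_end (apply 5% annual interest)): balance=$2838.93 total_interest=$338.93
After 6 (year_end (apply 5% annual interest)): balance=$2980.87 total_interest=$480.87
After 7 (month_end (apply 3% monthly interest)): balance=$3070.29 total_interest=$570.29
After 8 (withdraw($100)): balance=$2970.29 total_interest=$570.29
After 9 (year_end (apply 5% annual interest)): balance=$3118.80 total_interest=$718.80
After 10 (deposit($100)): balance=$3218.80 total_interest=$718.80
After 11 (deposit($100)): balance=$3318.80 total_interest=$718.80

Answer: 3318.80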